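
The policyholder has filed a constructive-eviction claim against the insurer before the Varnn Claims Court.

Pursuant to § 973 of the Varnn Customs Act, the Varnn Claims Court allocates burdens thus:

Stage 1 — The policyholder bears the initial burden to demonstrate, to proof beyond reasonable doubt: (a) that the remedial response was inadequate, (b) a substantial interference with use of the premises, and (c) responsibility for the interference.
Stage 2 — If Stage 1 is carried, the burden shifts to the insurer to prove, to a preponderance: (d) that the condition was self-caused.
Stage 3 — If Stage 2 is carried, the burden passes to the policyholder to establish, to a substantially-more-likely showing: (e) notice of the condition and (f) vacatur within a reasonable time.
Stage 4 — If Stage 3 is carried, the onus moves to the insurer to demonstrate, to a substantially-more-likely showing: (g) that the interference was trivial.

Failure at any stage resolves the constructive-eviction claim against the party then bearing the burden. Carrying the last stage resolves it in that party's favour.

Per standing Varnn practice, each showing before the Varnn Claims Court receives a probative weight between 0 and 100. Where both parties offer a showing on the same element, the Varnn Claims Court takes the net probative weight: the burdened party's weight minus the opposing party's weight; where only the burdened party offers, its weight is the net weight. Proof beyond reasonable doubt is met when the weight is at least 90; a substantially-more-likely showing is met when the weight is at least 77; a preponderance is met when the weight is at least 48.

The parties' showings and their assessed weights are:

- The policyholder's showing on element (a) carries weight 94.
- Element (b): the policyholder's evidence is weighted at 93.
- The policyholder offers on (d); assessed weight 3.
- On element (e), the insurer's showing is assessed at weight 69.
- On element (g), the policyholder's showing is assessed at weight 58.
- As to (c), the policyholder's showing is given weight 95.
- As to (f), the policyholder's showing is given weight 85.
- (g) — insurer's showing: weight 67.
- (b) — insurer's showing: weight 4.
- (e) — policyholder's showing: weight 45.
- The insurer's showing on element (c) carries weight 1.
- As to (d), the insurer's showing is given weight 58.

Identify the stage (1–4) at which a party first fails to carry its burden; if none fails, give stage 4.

stage 1

Stage 1 — burden on policyholder; standard: proof beyond reasonable doubt (weight is at least 90).
    (a): 94 ≥ 90 [met]
    (b): 93 − 4 = 89 < 90 [not met]
    (c): 95 − 1 = 94 ≥ 90 [met]
  The policyholder does not carry Stage 1.
The analysis ends at Stage 1; the insurer prevails.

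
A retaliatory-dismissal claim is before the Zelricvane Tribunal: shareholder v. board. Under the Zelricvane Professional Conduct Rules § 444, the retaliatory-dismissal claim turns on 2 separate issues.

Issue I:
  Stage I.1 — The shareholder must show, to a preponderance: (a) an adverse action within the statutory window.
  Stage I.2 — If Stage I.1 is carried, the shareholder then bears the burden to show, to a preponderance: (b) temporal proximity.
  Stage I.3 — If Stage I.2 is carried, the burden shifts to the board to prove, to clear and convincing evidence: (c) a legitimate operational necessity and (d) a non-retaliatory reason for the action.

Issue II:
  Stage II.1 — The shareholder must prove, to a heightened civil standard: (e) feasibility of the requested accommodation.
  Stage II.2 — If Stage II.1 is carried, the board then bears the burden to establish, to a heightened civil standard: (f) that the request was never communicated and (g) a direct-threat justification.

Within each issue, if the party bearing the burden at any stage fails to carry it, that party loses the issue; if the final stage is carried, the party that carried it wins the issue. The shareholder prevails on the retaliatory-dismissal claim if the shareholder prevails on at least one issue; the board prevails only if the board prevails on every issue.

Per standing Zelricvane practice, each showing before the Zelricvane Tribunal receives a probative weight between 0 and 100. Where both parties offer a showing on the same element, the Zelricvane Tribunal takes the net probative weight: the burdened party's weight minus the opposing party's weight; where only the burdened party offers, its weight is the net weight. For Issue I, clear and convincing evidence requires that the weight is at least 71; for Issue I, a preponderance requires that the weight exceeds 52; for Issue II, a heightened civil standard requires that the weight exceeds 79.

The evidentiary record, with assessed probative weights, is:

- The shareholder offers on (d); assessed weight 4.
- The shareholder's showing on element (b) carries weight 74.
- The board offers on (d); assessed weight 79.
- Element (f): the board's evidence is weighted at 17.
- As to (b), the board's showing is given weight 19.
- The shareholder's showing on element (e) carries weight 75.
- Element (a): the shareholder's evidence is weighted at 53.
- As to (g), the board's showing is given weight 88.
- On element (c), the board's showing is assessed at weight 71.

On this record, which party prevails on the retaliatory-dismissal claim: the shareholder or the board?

board

— Issue I —
Stage I.1 — burden on shareholder; standard: a preponderance (weight exceeds 52).
    (a): 53 > 52 [met]
  All elements met. The shareholder retains the burden for Stage I.2.
Stage I.2 — burden on shareholder; standard: a preponderance (weight exceeds 52).
    (b): 74 − 19 = 55 > 52 [met]
  The shareholder carries Stage I.2; the board now bears the burden.
Stage I.3 — burden on board; standard: clear and convincing evidence (weight is at least 71).
    (c): 71 ≥ 71 [met]
    (d): 79 − 4 = 75 ≥ 71 [met]
  Stage I.3 carried; the final stage is satisfied.
Every stage carried; the board prevails on this issue.
— Issue II —
Stage II.1 — burden on shareholder; standard: a heightened civil standard (weight exceeds 79).
    (e): 75 ≤ 79 [not met]
  Stage II.1 not carried; the shareholder fails its burden.
So the board prevails on this issue.
Per-issue: Issue I → board; Issue II → board. The shareholder must prevail on at least one issue; overall, the board prevails.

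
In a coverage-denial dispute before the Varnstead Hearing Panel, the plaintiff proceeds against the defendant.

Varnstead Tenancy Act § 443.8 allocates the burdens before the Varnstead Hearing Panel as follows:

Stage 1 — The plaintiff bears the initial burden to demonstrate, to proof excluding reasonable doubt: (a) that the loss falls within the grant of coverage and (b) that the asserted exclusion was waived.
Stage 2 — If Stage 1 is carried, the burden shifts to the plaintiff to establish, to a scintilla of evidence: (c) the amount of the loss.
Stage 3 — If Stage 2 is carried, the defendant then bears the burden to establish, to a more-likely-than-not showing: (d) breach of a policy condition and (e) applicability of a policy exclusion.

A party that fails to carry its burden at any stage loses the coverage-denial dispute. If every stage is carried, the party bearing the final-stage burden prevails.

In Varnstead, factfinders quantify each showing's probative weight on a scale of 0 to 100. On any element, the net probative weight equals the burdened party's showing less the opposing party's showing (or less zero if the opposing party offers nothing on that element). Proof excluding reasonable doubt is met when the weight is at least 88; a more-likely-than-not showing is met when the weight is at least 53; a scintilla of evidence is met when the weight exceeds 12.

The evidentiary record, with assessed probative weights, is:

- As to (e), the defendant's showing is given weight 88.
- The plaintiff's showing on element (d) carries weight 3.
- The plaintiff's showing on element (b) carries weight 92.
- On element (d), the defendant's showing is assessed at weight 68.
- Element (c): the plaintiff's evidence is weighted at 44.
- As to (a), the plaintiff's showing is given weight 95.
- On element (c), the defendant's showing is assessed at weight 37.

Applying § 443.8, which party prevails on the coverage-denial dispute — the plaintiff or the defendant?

defendant

At Stage 1 the plaintiff must meet proof excluding reasonable doubt (weight is at least 88): on (a) the weight is 95, which does reach 88, so (a) meets the standard; on (b) the weight is 92, which does reach 88, so (b) meets the standard.
  Stage 1 carried; the burden remains with the plaintiff.
At Stage 2 the plaintiff must meet a scintilla of evidence (weight exceeds 12): on (c) the weight is 44 less the opposing 37 gives net 7, which does not exceed 12, so (c) does not meet the standard.
  The plaintiff does not carry Stage 2.
The analysis ends at Stage 2; the defendant prevails.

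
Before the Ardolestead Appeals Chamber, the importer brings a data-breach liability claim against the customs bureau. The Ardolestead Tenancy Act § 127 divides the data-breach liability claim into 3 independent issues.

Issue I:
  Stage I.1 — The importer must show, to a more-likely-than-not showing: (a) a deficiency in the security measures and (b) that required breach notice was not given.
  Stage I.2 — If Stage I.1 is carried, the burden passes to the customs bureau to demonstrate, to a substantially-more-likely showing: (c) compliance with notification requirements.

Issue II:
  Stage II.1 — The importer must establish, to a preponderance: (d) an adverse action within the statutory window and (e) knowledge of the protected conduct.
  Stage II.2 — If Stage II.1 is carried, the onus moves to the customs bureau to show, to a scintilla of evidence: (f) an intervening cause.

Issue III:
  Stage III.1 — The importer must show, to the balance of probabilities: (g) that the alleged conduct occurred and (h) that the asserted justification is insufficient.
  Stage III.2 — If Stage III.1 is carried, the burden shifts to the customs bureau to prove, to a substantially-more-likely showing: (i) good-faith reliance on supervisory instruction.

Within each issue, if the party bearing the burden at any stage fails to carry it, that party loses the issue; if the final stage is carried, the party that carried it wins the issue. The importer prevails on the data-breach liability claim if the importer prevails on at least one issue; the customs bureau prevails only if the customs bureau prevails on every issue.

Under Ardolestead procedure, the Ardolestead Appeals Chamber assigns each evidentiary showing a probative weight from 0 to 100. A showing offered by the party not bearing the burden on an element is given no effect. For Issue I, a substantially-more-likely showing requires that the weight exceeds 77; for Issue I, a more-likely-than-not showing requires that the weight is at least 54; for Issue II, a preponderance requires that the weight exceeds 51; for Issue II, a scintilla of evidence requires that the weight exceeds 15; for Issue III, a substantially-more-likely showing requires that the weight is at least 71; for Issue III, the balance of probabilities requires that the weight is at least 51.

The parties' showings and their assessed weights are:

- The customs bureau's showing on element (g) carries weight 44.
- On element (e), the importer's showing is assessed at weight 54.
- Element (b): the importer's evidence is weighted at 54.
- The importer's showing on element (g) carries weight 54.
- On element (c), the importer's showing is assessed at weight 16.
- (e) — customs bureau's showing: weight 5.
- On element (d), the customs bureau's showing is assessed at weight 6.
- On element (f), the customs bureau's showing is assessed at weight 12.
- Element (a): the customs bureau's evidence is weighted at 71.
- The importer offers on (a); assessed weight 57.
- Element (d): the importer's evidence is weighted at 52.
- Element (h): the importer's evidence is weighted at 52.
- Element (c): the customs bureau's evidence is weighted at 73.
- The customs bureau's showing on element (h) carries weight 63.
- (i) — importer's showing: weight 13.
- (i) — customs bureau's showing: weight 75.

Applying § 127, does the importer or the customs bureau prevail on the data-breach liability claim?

— Issue I —
At Stage I.1 the importer must meet a more-likely-than-not showing (weight is at least 54): on (a) the weight is 57 (the customs bureau's 71 is given no effect), ≥ 54, so (a) meets the standard; on (b) the weight is 54, which does reach 54, so (b) meets the standard.
  Stage I.1 is satisfied; the onus moves to the customs bureau.
At Stage I.2 the customs bureau must meet a substantially-more-likely showing (weight exceeds 77): on (c) the weight is 73 (the importer's 16 is given no effect), ≤ 77, so (c) does not meet the standard.
  The customs bureau does not carry Stage I.2.
So the importer prevails on this issue.
— Issue II —
Stage II.1 — burden on importer; standard: a preponderance (weight exceeds 51).
    (d): 52 (customs bureau's 6 disregarded) > 51 [met]
    (e): 54 (customs bureau's 5 disregarded) > 51 [met]
  Stage II.1 carried; the burden shifts to the customs bureau.
Stage II.2 — burden on customs bureau; standard: a scintilla of evidence (weight exceeds 15).
    (f): 12 ≤ 15 [not met]
  Not every element is met, so the customs bureau fails to carry Stage II.2.
So the importer prevails on this issue.
— Issue III —
Stage III.1 (importer, the balance of probabilities, weight is at least 51): (g) 54 (customs bureau's 44 disregarded) ≥ 51 — meets; (h) 52 (customs bureau's 63 disregarded) ≥ 51 — meets.
  Stage III.1 carried; the burden shifts to the customs bureau.
Stage III.2 (customs bureau, a substantially-more-likely showing, weight is at least 71): (i) 75 (importer's 13 disregarded) ≥ 71 — meets.
  All elements met at the final stage.
With every stage satisfied, the customs bureau prevails on this issue.
Per-issue: Issue I → importer; Issue II → importer; Issue III → customs bureau. The importer must prevail on at least one issue; overall, the importer prevails.

importer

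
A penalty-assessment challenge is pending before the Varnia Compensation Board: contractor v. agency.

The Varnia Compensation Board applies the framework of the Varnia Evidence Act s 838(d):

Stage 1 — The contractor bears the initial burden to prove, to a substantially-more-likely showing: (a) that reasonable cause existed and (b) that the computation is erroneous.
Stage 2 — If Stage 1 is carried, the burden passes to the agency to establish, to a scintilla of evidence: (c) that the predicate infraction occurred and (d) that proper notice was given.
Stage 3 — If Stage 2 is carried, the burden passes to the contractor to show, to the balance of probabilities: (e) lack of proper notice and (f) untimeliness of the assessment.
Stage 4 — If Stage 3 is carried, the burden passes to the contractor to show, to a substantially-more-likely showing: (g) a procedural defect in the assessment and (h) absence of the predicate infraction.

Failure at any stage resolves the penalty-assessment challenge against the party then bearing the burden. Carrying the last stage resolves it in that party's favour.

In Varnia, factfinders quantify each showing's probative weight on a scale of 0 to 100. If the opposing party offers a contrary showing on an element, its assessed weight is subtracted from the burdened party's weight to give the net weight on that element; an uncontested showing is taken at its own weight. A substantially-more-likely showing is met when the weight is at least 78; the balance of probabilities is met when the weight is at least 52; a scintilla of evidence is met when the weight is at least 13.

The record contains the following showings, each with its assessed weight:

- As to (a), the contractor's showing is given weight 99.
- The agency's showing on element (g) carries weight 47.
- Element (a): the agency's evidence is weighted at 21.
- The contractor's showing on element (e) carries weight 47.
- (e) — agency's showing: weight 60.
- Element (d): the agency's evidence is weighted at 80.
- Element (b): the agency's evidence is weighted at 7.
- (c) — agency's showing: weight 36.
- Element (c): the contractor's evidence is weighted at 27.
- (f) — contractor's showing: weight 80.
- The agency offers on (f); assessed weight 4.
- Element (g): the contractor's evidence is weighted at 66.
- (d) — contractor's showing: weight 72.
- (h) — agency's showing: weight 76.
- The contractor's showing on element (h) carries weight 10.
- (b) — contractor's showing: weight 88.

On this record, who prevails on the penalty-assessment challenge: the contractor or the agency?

Stage 1 — burden on contractor; standard: a substantially-more-likely showing (weight is at least 78).
    (a): 99 − 21 = 78 ≥ 78 [met]
    (b): 88 − 7 = 81 ≥ 78 [met]
  Stage 1 is satisfied; the onus moves to the agency.
Stage 2 — burden on agency; standard: a scintilla of evidence (weight is at least 13).
    (c): 36 − 27 = 9 < 13 [not met]
    (d): 80 − 72 = 8 < 13 [not met]
  Not every element is met, so the agency fails to carry Stage 2.
The contractor prevails.

contractor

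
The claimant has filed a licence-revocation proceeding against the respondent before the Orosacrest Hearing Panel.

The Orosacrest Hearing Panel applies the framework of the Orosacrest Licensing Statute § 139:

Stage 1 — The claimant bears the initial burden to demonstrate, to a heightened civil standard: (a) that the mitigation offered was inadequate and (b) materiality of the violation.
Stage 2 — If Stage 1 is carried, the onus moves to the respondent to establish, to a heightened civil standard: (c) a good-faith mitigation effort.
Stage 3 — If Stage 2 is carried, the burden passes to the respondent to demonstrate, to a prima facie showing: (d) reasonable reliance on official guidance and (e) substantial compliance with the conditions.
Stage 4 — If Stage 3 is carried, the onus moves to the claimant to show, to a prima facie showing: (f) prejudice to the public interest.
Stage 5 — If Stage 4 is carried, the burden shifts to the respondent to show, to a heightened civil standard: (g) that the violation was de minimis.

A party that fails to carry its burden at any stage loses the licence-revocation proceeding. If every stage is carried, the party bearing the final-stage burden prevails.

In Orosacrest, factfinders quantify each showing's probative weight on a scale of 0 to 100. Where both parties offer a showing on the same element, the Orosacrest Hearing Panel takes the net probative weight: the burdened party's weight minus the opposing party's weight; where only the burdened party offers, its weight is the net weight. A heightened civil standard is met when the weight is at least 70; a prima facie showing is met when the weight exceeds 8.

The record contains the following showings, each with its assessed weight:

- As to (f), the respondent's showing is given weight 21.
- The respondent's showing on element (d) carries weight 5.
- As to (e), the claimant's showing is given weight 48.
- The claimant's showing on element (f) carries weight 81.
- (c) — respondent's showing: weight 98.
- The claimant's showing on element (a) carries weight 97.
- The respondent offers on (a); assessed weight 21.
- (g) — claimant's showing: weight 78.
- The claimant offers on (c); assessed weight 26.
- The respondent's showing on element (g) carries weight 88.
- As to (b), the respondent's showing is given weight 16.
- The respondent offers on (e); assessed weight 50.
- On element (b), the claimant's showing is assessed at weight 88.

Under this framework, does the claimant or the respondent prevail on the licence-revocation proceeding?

Stage 1 — burden on claimant; standard: a heightened civil standard (weight is at least 70).
    (a): 97 − 21 = 76 ≥ 70 [met]
    (b): 88 − 16 = 72 ≥ 70 [met]
  All elements met. The burden passes to the respondent.
Stage 2 — burden on respondent; standard: a heightened civil standard (weight is at least 70).
    (c): 98 − 26 = 72 ≥ 70 [met]
  All elements met. The respondent retains the burden for Stage 3.
Stage 3 — burden on respondent; standard: a prima facie showing (weight exceeds 8).
    (d): 5 ≤ 8 [not met]
    (e): 50 − 48 = 2 ≤ 8 [not met]
  Not every element is met, so the respondent fails to carry Stage 3.
So the claimant prevails.

claimant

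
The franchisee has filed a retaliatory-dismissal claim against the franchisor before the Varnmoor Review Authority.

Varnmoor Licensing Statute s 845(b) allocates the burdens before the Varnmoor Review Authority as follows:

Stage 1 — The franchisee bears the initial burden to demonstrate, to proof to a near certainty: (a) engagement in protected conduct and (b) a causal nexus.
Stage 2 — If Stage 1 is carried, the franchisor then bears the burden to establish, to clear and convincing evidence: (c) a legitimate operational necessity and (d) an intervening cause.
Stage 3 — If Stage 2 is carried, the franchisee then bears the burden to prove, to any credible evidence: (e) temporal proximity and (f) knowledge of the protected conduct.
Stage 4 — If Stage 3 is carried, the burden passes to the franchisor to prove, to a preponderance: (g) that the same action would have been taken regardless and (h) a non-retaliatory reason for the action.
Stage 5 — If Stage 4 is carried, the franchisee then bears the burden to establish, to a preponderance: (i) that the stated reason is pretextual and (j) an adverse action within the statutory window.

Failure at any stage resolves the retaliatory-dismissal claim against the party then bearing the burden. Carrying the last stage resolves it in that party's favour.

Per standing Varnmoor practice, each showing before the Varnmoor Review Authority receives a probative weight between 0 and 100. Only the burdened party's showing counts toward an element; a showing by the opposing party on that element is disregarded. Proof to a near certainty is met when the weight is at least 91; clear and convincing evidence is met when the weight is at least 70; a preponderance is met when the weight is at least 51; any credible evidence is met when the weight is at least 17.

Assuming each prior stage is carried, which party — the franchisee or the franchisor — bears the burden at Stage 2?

franchisor

Stage 2's rule assigns the burden to the franchisor (to clear and convincing evidence).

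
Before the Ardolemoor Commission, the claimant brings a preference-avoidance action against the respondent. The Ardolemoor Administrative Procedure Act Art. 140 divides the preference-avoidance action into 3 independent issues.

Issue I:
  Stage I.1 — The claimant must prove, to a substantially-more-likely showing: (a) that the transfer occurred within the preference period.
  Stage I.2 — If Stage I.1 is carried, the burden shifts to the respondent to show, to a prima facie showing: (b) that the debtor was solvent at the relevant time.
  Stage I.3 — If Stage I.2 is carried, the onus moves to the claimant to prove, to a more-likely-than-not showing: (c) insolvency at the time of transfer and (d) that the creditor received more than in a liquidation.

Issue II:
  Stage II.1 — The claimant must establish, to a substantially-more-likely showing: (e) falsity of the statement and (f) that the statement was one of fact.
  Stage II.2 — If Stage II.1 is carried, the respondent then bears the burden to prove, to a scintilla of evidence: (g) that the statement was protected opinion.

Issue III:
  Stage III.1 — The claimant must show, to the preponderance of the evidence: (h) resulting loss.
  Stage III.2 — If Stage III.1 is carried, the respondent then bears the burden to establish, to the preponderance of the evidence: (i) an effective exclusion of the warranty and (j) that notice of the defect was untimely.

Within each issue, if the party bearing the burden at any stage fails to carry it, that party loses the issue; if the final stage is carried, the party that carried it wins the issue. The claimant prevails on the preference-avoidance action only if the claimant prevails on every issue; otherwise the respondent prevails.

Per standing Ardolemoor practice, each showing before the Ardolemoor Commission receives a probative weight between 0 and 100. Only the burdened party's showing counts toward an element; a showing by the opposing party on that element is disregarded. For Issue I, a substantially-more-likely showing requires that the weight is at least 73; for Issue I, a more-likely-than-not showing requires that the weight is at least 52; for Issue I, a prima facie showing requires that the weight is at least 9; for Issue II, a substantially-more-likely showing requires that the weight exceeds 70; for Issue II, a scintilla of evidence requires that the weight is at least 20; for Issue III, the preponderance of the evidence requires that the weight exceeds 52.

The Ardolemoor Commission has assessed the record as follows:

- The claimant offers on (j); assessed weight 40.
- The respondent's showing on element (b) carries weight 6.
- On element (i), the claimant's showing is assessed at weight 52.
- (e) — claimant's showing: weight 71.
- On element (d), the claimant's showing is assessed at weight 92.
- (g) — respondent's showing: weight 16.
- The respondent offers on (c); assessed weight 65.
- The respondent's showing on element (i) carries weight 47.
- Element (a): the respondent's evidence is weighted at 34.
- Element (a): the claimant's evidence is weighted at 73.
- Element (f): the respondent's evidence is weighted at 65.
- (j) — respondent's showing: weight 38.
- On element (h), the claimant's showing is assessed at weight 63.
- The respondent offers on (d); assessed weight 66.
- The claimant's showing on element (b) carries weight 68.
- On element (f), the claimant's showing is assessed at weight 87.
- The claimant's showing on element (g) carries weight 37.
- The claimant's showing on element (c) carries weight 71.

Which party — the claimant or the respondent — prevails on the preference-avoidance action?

— Issue I —
Stage I.1 (claimant, a substantially-more-likely showing, weight is at least 73): (a) 73 (respondent's 34 disregarded) ≥ 73 — meets.
  Stage I.1 is satisfied; the onus moves to the respondent.
Stage I.2 (respondent, a prima facie showing, weight is at least 9): (b) 6 (claimant's 68 disregarded) < 9 — fails.
  Stage I.2 not carried; the respondent fails its burden.
The claimant prevails on this issue.
— Issue II —
Stage II.1 (claimant, a substantially-more-likely showing, weight exceeds 70): (e) 71 > 70 — meets; (f) 87 (respondent's 65 disregarded) > 70 — meets.
  Stage II.1 is satisfied; the onus moves to the respondent.
Stage II.2 (respondent, a scintilla of evidence, weight is at least 20): (g) 16 (claimant's 37 disregarded) < 20 — fails.
  Not every element is met, so the respondent fails to carry Stage II.2.
The analysis ends at Stage II.2; the claimant prevails on this issue.
— Issue III —
At Stage III.1 the claimant must meet the preponderance of the evidence (weight exceeds 52): on (h) the weight is 63, > 52, so (h) meets the standard.
  All elements met. The burden passes to the respondent.
At Stage III.2 the respondent must meet the preponderance of the evidence (weight exceeds 52): on (i) the weight is 47 (the claimant's 52 is given no effect), which does not exceed 52, so (i) does not meet the standard; on (j) the weight is 38 (the claimant's 40 is given no effect), which does not exceed 52, so (j) does not meet the standard.
  Stage III.2 not carried; the respondent fails its burden.
The analysis ends at Stage III.2; the claimant prevails on this issue.
Per-issue: Issue I → claimant; Issue II → claimant; Issue III → claimant. The claimant must prevail on every issue; overall, the claimant prevails.

claimant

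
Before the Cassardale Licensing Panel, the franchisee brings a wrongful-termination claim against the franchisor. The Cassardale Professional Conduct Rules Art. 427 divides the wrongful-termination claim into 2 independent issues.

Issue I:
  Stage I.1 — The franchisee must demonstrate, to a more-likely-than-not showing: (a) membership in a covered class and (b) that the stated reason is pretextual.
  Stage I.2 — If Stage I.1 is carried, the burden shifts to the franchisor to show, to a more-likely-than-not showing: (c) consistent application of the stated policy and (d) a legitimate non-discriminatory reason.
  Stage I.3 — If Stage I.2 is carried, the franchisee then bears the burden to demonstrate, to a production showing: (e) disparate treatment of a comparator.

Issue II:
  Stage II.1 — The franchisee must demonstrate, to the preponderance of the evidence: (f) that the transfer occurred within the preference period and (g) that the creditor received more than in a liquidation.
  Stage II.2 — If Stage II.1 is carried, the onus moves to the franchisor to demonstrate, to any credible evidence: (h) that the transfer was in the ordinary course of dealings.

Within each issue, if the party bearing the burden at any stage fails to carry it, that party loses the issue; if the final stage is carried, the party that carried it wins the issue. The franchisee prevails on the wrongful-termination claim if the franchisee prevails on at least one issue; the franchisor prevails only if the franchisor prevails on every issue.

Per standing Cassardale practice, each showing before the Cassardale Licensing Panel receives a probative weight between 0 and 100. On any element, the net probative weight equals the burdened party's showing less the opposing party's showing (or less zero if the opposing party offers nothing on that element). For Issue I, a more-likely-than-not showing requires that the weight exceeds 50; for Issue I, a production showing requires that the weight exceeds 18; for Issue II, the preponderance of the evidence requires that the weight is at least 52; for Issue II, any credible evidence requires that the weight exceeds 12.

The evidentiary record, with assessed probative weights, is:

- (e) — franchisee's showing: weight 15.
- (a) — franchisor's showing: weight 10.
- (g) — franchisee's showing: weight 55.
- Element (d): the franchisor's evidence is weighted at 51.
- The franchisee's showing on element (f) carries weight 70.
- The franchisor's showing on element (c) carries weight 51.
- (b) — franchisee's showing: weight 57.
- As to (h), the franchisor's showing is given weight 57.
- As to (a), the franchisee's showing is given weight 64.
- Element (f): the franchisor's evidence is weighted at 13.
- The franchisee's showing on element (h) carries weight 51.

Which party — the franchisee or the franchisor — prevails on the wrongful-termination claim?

franchisee

— Issue I —
Stage I.1 — burden on franchisee; standard: a more-likely-than-not showing (weight exceeds 50).
    (a): 64 − 10 = 54 > 50 [met]
    (b): 57 > 50 [met]
  Stage I.1 is satisfied; the onus moves to the franchisor.
Stage I.2 — burden on franchisor; standard: a more-likely-than-not showing (weight exceeds 50).
    (c): 51 > 50 [met]
    (d): 51 > 50 [met]
  Stage I.2 carried; the burden shifts to the franchisee.
Stage I.3 — burden on franchisee; standard: a production showing (weight exceeds 18).
    (e): 15 ≤ 18 [not met]
  The franchisee does not carry Stage I.3.
The franchisor prevails on this issue.
— Issue II —
Stage II.1 — burden on franchisee; standard: the preponderance of the evidence (weight is at least 52).
    (f): 70 − 13 = 57 ≥ 52 [met]
    (g): 55 ≥ 52 [met]
  The franchisee carries Stage II.1; the franchisor now bears the burden.
Stage II.2 — burden on franchisor; standard: any credible evidence (weight exceeds 12).
    (h): 57 − 51 = 6 ≤ 12 [not met]
  Stage II.2 not carried; the franchisor fails its burden.
So the franchisee prevails on this issue.
Per-issue: Issue I → franchisor; Issue II → franchisee. The franchisee must prevail on at least one issue; overall, the franchisee prevails.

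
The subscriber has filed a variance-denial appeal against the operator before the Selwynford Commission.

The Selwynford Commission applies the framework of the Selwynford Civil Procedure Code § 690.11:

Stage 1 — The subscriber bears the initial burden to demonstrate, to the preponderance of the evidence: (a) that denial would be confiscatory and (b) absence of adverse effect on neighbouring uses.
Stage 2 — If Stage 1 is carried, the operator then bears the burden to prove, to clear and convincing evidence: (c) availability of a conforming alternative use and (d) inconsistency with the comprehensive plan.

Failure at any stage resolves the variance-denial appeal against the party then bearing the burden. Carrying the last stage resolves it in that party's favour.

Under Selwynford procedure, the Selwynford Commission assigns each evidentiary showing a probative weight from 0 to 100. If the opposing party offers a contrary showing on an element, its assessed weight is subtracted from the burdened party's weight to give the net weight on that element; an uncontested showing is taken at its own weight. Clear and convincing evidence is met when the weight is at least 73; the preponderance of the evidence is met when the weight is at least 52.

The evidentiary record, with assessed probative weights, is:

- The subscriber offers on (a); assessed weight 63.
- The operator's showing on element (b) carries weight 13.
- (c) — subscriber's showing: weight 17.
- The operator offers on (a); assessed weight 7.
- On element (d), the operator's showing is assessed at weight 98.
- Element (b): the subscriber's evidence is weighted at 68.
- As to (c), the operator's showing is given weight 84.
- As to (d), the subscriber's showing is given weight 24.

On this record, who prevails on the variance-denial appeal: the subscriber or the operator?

At Stage 1 the subscriber must meet the preponderance of the evidence (weight is at least 52): on (a) the weight is 63 less the opposing 7 gives net 56, ≥ 52, so (a) meets the standard; on (b) the weight is 68 less the opposing 13 gives net 55, ≥ 52, so (b) meets the standard.
  Stage 1 is satisfied; the onus moves to the operator.
At Stage 2 the operator must meet clear and convincing evidence (weight is at least 73): on (c) the weight is 84 less the opposing 17 gives net 67, < 73, so (c) does not meet the standard; on (d) the weight is 98 less the opposing 24 gives net 74, which does reach 73, so (d) meets the standard.
  Stage 2 not carried; the operator fails its burden.
The subscriber prevails.

subscriber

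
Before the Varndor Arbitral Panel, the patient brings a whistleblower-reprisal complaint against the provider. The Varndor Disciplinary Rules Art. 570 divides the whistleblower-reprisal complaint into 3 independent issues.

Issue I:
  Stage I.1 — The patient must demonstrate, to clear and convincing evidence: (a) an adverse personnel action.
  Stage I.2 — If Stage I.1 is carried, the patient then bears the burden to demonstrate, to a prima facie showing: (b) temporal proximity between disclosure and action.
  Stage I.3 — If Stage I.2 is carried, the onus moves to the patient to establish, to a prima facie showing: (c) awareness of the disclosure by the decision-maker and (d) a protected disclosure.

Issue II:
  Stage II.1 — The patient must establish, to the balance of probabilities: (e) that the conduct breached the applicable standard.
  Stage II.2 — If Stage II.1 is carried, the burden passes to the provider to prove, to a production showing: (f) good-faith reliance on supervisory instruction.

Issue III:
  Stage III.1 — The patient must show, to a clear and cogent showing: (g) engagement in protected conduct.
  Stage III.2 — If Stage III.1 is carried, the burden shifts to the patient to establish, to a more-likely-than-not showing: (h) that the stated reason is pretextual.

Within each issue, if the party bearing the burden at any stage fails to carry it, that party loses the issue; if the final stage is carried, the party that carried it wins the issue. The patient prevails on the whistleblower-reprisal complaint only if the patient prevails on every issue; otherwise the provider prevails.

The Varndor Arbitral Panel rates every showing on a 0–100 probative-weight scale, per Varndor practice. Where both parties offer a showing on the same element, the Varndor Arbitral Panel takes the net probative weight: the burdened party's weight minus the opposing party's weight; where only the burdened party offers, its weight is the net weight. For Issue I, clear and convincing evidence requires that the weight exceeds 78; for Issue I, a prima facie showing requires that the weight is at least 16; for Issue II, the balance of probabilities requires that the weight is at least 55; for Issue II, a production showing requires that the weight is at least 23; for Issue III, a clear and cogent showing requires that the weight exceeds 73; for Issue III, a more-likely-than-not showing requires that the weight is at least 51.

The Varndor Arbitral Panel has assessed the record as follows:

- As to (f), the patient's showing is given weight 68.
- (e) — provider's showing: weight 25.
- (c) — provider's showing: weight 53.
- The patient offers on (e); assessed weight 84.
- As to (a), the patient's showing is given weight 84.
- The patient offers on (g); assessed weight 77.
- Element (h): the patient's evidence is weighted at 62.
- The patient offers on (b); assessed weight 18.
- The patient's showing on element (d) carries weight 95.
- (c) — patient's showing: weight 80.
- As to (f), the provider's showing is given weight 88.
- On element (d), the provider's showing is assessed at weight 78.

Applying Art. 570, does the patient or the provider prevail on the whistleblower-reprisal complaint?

— Issue I —
Stage I.1 — burden on patient; standard: clear and convincing evidence (weight exceeds 78).
    (a): 84 > 78 [met]
  Stage I.1 carried; the burden remains with the patient.
Stage I.2 — burden on patient; standard: a prima facie showing (weight is at least 16).
    (b): 18 ≥ 16 [met]
  All elements met. The patient retains the burden for Stage I.3.
Stage I.3 — burden on patient; standard: a prima facie showing (weight is at least 16).
    (c): 80 − 53 = 27 ≥ 16 [met]
    (d): 95 − 78 = 17 ≥ 16 [met]
  Stage I.3 carried; the final stage is satisfied.
All stages carried — the patient prevails on this issue.
— Issue II —
Stage II.1 — burden on patient; standard: the balance of probabilities (weight is at least 55).
    (e): 84 − 25 = 59 ≥ 55 [met]
  Stage II.1 is satisfied; the onus moves to the provider.
Stage II.2 — burden on provider; standard: a production showing (weight is at least 23).
    (f): 88 − 68 = 20 < 23 [not met]
  The provider does not carry Stage II.2.
The patient prevails on this issue.
— Issue III —
At Stage III.1 the patient must meet a clear and cogent showing (weight exceeds 73): on (g) the weight is 77, > 73, so (g) meets the standard.
  Stage III.1 is satisfied; the patient continues to bear the burden.
At Stage III.2 the patient must meet a more-likely-than-not showing (weight is at least 51): on (h) the weight is 62, which does reach 51, so (h) meets the standard.
  Stage III.2 carried; the final stage is satisfied.
Every stage carried; the patient prevails on this issue.
Per-issue: Issue I → patient; Issue II → patient; Issue III → patient. The patient must prevail on every issue; overall, the patient prevails.

patient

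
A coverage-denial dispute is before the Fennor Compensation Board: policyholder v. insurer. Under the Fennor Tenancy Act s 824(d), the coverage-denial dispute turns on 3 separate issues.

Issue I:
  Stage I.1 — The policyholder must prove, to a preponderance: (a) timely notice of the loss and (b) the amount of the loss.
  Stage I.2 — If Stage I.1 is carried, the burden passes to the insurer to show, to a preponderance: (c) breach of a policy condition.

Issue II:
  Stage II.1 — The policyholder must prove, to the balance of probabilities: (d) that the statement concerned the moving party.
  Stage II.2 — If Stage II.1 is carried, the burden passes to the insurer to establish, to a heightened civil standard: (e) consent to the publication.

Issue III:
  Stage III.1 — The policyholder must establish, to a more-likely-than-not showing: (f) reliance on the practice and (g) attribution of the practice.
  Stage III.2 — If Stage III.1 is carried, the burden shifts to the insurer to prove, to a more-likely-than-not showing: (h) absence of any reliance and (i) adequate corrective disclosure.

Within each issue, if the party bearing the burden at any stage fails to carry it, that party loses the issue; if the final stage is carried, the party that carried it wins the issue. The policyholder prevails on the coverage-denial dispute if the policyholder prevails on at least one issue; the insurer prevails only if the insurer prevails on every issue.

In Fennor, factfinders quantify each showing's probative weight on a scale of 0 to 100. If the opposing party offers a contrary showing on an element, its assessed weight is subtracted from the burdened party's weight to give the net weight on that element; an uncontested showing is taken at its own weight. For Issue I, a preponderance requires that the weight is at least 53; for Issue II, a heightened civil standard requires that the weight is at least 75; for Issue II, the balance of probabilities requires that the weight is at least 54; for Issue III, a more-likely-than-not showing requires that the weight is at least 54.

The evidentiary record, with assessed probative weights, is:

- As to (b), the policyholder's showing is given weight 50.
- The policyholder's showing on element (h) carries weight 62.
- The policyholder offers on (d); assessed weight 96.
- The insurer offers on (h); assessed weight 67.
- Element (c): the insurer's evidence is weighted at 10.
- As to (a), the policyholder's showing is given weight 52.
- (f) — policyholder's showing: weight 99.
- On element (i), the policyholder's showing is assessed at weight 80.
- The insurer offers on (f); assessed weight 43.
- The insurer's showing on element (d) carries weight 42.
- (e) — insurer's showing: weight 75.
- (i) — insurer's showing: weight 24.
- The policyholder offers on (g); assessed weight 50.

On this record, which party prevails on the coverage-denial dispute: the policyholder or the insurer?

insurer

— Issue I —
Stage I.1 — burden on policyholder; standard: a preponderance (weight is at least 53).
    (a): 52 < 53 [not met]
    (b): 50 < 53 [not met]
  Not every element is met, so the policyholder fails to carry Stage I.1.
The analysis ends at Stage I.1; the insurer prevails on this issue.
— Issue II —
Stage II.1 — burden on policyholder; standard: the balance of probabilities (weight is at least 54).
    (d): 96 − 42 = 54 ≥ 54 [met]
  Stage II.1 carried; the burden shifts to the insurer.
Stage II.2 — burden on insurer; standard: a heightened civil standard (weight is at least 75).
    (e): 75 ≥ 75 [met]
  Stage II.2 carried; the final stage is satisfied.
With every stage satisfied, the insurer prevails on this issue.
— Issue III —
Stage III.1 (policyholder, a more-likely-than-not showing, weight is at least 54): (f) net 99−43=56 ≥ 54 — meets; (g) 50 < 54 — fails.
  The policyholder does not carry Stage III.1.
The insurer prevails on this issue.
Per-issue: Issue I → insurer; Issue II → insurer; Issue III → insurer. The policyholder must prevail on at least one issue; overall, the insurer prevails.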